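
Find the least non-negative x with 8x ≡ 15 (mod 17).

4

8⁻¹ ≡ 15 (mod 17) because 8·15 = 120 = 7·17 + 1.
Multiplying both sides by 15: x ≡ 15·15 = 225 ≡ 4 (mod 17).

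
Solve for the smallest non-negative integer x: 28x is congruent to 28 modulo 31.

28⁻¹ ≡ 10 (mod 31) because 28·10 = 280 = 9·31 + 1.
So x ≡ 10·28 = 280 ≡ 1 (mod 31).
Check: 28·1 = 28 = 0·31 + 28.

1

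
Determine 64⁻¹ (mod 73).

73 = 1·64 + 9
64 = 7·9 + 1
9 = 9·1 + 0
Back-substituting gives 64·8 ≡ 1 (mod 73).

8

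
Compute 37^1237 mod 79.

34

Square-and-reduce mod 79: 37^1≡37, 37^2≡26, 37^4≡44, 37^8≡40, 37^16≡20, 37^32≡5, 37^64≡25, 37^128≡72, 37^256≡49, 37^512≡31, 37^1024≡13.
Since 1237 = 1 + 4 + 16 + 64 + 128 + 1024 in binary, 37^1237 ≡ 37·44·20·25·72·13 ≡ 34 (mod 79).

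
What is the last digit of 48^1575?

Powers of 8 mod 10 repeat with period 4: 8, 4, 2, 6.
1575 leaves remainder 3 on division by 4, so 48^1575 ends in 2.

2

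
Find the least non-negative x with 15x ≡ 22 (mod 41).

The inverse of 15 mod 41 is 11 (since 15·11 = 165 ≡ 1).
Multiplying both sides by 11: x ≡ 11·22 = 242 ≡ 37 (mod 41).

37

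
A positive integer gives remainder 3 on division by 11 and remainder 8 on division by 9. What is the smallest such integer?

80

x ≡ 8 (mod 9) gives x ∈ {8, 17, 26, 35, 44, 53, 62, 71, …}.
The first of these with x mod 11 = 3 is 80.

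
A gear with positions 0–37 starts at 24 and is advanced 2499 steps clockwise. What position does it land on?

2499 − 65·38 = 29, so 2499 ≡ 29 (mod 38).
(24 + 29) mod 38 = 15.

15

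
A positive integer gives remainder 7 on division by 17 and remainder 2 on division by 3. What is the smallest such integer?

41

x ≡ 2 (mod 3) gives x ∈ {2, 5, 8, 11, 14, 17, 20, 23, …}.
The first of these with x mod 17 = 7 is 41.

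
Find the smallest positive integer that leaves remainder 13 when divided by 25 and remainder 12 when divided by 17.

63

Since 17·3 ≡ 1 (mod 25), take x = 12 + 17·((13−12)·3 mod 25) = 12 + 17·3 = 63.
Check: 63 mod 25 = 13, 63 mod 17 = 12.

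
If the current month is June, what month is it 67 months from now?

January

67 mod 12 = 7 (since 5·12 = 60).
June + 7 months → January.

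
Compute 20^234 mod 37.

36

Successive squares of 20 mod 37: 20^1≡20, 20^2≡30, 20^4≡12, 20^8≡33, 20^16≡16, 20^32≡34, 20^64≡9, 20^128≡7.
Since 234 = 2 + 8 + 32 + 64 + 128 in binary, 20^234 ≡ 30·33·34·9·7 ≡ 36 (mod 37).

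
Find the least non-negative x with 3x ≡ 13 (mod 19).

The inverse of 3 mod 19 is 13 (since 3·13 = 39 ≡ 1).
Multiplying both sides by 13: x ≡ 13·13 = 169 ≡ 17 (mod 19).
Check: 3·17 = 51 = 2·19 + 13.

17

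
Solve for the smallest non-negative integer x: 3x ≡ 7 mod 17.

The inverse of 3 mod 17 is 6 (since 3·6 = 18 ≡ 1).
So x ≡ 6·7 = 42 ≡ 8 (mod 17).
Check: 3·8 = 24 = 1·17 + 7.

8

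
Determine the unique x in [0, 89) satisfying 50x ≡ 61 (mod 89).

3

50⁻¹ ≡ 73 (mod 89) because 50·73 = 3650 = 41·89 + 1.
So x ≡ 73·61 = 4453 ≡ 3 (mod 89).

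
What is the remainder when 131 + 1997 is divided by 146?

84

1997 = 13·146 + 99, so 1997 mod 146 = 99.
(131 + 99) mod 146 = 84.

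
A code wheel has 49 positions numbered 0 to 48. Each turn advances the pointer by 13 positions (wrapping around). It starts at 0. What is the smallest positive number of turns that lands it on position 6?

8

The inverse of 13 mod 49 is 34 (since 13·34 = 442 ≡ 1).
Multiplying both sides by 34: x ≡ 34·6 = 204 ≡ 8 (mod 49).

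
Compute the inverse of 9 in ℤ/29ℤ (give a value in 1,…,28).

9·13 = 117 = 4·29 + 1, so 9⁻¹ ≡ 13 (mod 29).

13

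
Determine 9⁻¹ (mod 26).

9·3 = 27 = 1·26 + 1, so 9⁻¹ ≡ 3 (mod 26).

3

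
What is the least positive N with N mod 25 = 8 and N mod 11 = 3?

x ≡ 3 (mod 11) gives x ∈ {3, 14, 25, 36, 47, 58}.
The first of these with x mod 25 = 8 is 58.

58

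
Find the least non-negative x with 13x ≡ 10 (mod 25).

20

13⁻¹ ≡ 2 (mod 25) because 13·2 = 26 = 1·25 + 1.
So x ≡ 2·10 = 20 ≡ 20 (mod 25).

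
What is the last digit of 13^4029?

Last digits of 3^n: 3, 9, 7, 1 (period 4).
4029 leaves remainder 1 on division by 4, so 13^4029 ends in 3.

3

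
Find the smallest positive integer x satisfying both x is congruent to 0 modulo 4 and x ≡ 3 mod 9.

12

x ≡ 0 (mod 4) gives x ∈ {0, 4, 8, 12}.
The first of these with x mod 9 = 3 is 12.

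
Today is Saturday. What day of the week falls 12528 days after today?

Thursday

12528 mod 7 = 5 (since 1789·7 = 12523).
Saturday + 5 days → Thursday.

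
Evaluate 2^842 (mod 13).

Square-and-reduce mod 13: 2^1≡2, 2^2≡4, 2^4≡3, 2^8≡9, 2^16≡3, 2^32≡9, 2^64≡3, 2^128≡9, 2^256≡3, 2^512≡9.
Since 842 = 2 + 8 + 64 + 256 + 512 in binary, 2^842 ≡ 4·9·3·3·9 ≡ 4 (mod 13).

4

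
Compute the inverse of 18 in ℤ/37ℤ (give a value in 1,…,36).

35

18·35 = 630 = 17·37 + 1, so 18⁻¹ ≡ 35 (mod 37).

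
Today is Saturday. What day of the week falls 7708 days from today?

Dividing 7708 by 7 gives quotient 1101 and remainder 1.
Saturday + 1 day → Sunday.

Sunday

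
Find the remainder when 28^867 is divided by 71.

7

Successive squares of 28 mod 71: 28^1≡28, 28^2≡3, 28^4≡9, 28^8≡10, 28^16≡29, 28^32≡60, 28^64≡50, 28^128≡15, 28^256≡12, 28^512≡2.
Since 867 = 1 + 2 + 32 + 64 + 256 + 512 in binary, 28^867 ≡ 28·3·60·50·12·2 ≡ 7 (mod 71).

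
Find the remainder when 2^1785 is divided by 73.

Square-and-reduce mod 73: 2^1≡2, 2^2≡4, 2^4≡16, 2^8≡37, 2^16≡55, 2^32≡32, 2^64≡2, 2^128≡4, 2^256≡16, 2^512≡37, 2^1024≡55.
Since 1785 = 1 + 8 + 16 + 32 + 64 + 128 + 512 + 1024 in binary, 2^1785 ≡ 2·37·55·32·2·4·37·55 ≡ 8 (mod 73).

8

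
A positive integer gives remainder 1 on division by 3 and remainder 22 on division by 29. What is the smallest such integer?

x ≡ 1 (mod 3) gives x ∈ {1, 4, 7, 10, 13, 16, 19, 22}.
The first of these with x mod 29 = 22 is 22.

22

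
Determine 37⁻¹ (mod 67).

29

37·29 = 1073 = 16·67 + 1, so 37⁻¹ ≡ 29 (mod 67).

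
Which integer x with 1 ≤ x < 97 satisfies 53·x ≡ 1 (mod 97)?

53·11 = 583 = 6·97 + 1, so 53⁻¹ ≡ 11 (mod 97).

11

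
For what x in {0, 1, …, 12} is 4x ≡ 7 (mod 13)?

5

The inverse of 4 mod 13 is 10 (since 4·10 = 40 ≡ 1).
So x ≡ 10·7 = 70 ≡ 5 (mod 13).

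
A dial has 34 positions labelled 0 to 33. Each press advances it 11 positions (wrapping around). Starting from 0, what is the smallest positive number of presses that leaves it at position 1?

11·31 = 341 = 10·34 + 1, so 11⁻¹ ≡ 31 (mod 34).

31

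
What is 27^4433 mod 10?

Powers of 7 mod 10 repeat with period 4: 7, 9, 3, 1.
4433 mod 4 = 1, so the last digit matches 7^1 = 7.

7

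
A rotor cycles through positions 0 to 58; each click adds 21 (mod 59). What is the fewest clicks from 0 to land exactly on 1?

45

59 = 2·21 + 17
21 = 1·17 + 4
17 = 4·4 + 1
4 = 4·1 + 0
Back-substituting gives 21·45 ≡ 1 (mod 59).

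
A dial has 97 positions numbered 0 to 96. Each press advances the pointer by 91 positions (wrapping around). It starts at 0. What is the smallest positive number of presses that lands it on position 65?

70

The inverse of 91 mod 97 is 16 (since 91·16 = 1456 ≡ 1).
So x ≡ 16·65 = 1040 ≡ 70 (mod 97).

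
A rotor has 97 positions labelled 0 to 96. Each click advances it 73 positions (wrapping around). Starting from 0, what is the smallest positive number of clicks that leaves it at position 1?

4

73·4 = 292 = 3·97 + 1, so 73⁻¹ ≡ 4 (mod 97).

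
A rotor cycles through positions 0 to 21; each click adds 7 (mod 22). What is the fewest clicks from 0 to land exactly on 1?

7·19 = 133 = 6·22 + 1, so 7⁻¹ ≡ 19 (mod 22).

19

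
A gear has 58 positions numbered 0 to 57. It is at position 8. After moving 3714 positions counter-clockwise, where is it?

3714 − 64·58 = 2, so 3714 ≡ 2 (mod 58).
(8 − 2) mod 58 = 6.

6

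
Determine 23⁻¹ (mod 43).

15

23·15 = 345 = 8·43 + 1, so 23⁻¹ ≡ 15 (mod 43).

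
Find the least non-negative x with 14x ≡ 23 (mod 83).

55

14⁻¹ ≡ 6 (mod 83) because 14·6 = 84 = 1·83 + 1.
So x ≡ 6·23 = 138 ≡ 55 (mod 83).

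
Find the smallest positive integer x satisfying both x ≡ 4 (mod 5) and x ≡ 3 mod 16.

x ≡ 4 (mod 5) gives x ∈ {4, 9, 14, 19}.
The first of these with x mod 16 = 3 is 19.

19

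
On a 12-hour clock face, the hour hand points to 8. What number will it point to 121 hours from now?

9

Dividing 121 by 12 gives quotient 10 and remainder 1.
8 + 1 → 9 on a 12-hour dial.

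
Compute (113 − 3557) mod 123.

Dividing 3557 by 123 gives quotient 28 and remainder 113.
(113 − 113) mod 123 = 0.

0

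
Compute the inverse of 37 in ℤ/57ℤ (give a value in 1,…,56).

57 = 1·37 + 20
37 = 1·20 + 17
20 = 1·17 + 3
17 = 5·3 + 2
3 = 1·2 + 1
2 = 2·1 + 0
Back-substituting gives 37·37 ≡ 1 (mod 57).

37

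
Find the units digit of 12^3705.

2

Last digits of 2^n: 2, 4, 8, 6 (period 4).
3705 leaves remainder 1 on division by 4, so 12^3705 ends in 2.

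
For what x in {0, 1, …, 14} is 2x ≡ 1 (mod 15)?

2⁻¹ ≡ 8 (mod 15) because 2·8 = 16 = 1·15 + 1.
Multiplying both sides by 8: x ≡ 8·1 = 8 ≡ 8 (mod 15).

8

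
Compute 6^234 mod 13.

Successive squares of 6 mod 13: 6^1≡6, 6^2≡10, 6^4≡9, 6^8≡3, 6^16≡9, 6^32≡3, 6^64≡9, 6^128≡3.
Since 234 = 2 + 8 + 32 + 64 + 128 in binary, 6^234 ≡ 10·3·3·9·3 ≡ 12 (mod 13).

12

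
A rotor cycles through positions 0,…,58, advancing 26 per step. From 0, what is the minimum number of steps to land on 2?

50

The inverse of 26 mod 59 is 25 (since 26·25 = 650 ≡ 1).
Multiplying both sides by 25: x ≡ 25·2 = 50 ≡ 50 (mod 59).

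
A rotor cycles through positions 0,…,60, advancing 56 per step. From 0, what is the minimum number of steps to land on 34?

42

The inverse of 56 mod 61 is 12 (since 56·12 = 672 ≡ 1).
So x ≡ 12·34 = 408 ≡ 42 (mod 61).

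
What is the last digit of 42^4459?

8

The units digit of 42^n cycles with period 4: 2, 4, 8, 6, …
4459 mod 4 = 3, so the last digit matches 2^3 = 8.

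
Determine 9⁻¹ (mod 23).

23 = 2·9 + 5
9 = 1·5 + 4
5 = 1·4 + 1
4 = 4·1 + 0
Back-substituting gives 9·18 ≡ 1 (mod 23).

18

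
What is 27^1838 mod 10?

Powers of 7 mod 10 repeat with period 4: 7, 9, 3, 1.
1838 leaves remainder 2 on division by 4, so 27^1838 ends in 9.

9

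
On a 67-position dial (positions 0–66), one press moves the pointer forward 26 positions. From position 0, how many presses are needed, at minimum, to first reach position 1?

49

26·49 = 1274 = 19·67 + 1, so 26⁻¹ ≡ 49 (mod 67).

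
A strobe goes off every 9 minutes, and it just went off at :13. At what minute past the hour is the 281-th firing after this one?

281·9 = 2529.
Dividing 2529 by 60 gives quotient 42 and remainder 9.
(13 + 9) mod 60 = 22.

22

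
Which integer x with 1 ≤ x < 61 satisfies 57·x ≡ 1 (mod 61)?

15

57·15 = 855 = 14·61 + 1, so 57⁻¹ ≡ 15 (mod 61).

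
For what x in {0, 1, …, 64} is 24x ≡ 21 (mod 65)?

9

24⁻¹ ≡ 19 (mod 65) because 24·19 = 456 = 7·65 + 1.
So x ≡ 19·21 = 399 ≡ 9 (mod 65).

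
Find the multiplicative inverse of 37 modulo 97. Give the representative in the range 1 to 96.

37·21 = 777 = 8·97 + 1, so 37⁻¹ ≡ 21 (mod 97).

21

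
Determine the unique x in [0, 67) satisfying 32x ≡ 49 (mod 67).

12

32⁻¹ ≡ 44 (mod 67) because 32·44 = 1408 = 21·67 + 1.
So x ≡ 44·49 = 2156 ≡ 12 (mod 67).
Check: 32·12 = 384 = 5·67 + 49.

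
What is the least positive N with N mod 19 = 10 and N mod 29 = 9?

x ≡ 10 (mod 19) gives x ∈ {10, 29, 48, 67}.
The first of these with x mod 29 = 9 is 67.

67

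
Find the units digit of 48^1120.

Powers of 8 mod 10 repeat with period 4: 8, 4, 2, 6.
1120 leaves remainder 0 on division by 4, so 48^1120 ends in 6.

6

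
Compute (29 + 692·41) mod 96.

692·41 = 28372.
Dividing 28372 by 96 gives quotient 295 and remainder 52.
(29 + 52) mod 96 = 81.

81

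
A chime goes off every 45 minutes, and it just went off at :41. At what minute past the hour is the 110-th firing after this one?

110·45 = 4950.
Dividing 4950 by 60 gives quotient 82 and remainder 30.
(41 + 30) mod 60 = 11.

11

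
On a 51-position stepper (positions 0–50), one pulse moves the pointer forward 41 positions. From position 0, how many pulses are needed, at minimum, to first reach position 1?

5

41·5 = 205 = 4·51 + 1, so 41⁻¹ ≡ 5 (mod 51).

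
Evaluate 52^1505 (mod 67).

53

Square-and-reduce mod 67: 52^1≡52, 52^2≡24, 52^4≡40, 52^8≡59, 52^16≡64, 52^32≡9, 52^64≡14, 52^128≡62, 52^256≡25, 52^512≡22, 52^1024≡15.
Since 1505 = 1 + 32 + 64 + 128 + 256 + 1024 in binary, 52^1505 ≡ 52·9·14·62·25·15 ≡ 53 (mod 67).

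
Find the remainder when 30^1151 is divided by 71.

Successive squares of 30 mod 71: 30^1≡30, 30^2≡48, 30^4≡32, 30^8≡30, 30^16≡48, 30^32≡32, 30^64≡30, 30^128≡48, 30^256≡32, 30^512≡30, 30^1024≡48.
1151 = 1 + 2 + 4 + 8 + 16 + 32 + 64 + 1024, so 30^1151 ≡ 30·48·32·30·48·32·30·48 ≡ 20 (mod 71).

20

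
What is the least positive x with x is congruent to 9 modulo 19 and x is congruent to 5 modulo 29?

x ≡ 9 (mod 19) gives x ∈ {9, 28, 47, 66, 85, 104, 123, 142, …}.
The first of these with x mod 29 = 5 is 237.

237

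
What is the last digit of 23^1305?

Last digits of 3^n: 3, 9, 7, 1 (period 4).
1305 mod 4 = 1, so the last digit matches 3^1 = 3.

3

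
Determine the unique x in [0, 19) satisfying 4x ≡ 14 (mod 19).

The inverse of 4 mod 19 is 5 (since 4·5 = 20 ≡ 1).
Multiplying both sides by 5: x ≡ 5·14 = 70 ≡ 13 (mod 19).

13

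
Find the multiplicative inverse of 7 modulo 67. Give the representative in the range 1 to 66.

7·48 = 336 = 5·67 + 1, so 7⁻¹ ≡ 48 (mod 67).

48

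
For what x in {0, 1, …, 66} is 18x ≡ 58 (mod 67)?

18⁻¹ ≡ 41 (mod 67) because 18·41 = 738 = 11·67 + 1.
So x ≡ 41·58 = 2378 ≡ 33 (mod 67).

33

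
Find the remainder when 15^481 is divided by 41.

15

Square-and-reduce mod 41: 15^1≡15, 15^2≡20, 15^4≡31, 15^8≡18, 15^16≡37, 15^32≡16, 15^64≡10, 15^128≡18, 15^256≡37.
Since 481 = 1 + 32 + 64 + 128 + 256 in binary, 15^481 ≡ 15·16·10·18·37 ≡ 15 (mod 41).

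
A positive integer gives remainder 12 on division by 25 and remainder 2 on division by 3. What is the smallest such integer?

62

Since 3·17 ≡ 1 (mod 25), take x = 2 + 3·((12−2)·17 mod 25) = 2 + 3·20 = 62.
Check: 62 mod 25 = 12, 62 mod 3 = 2.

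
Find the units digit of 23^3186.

9

The units digit of 23^n cycles with period 4: 3, 9, 7, 1, …
3186 mod 4 = 2, so the last digit matches 3^2 = 9.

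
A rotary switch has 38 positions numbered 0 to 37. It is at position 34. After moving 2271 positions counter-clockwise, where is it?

5

Dividing 2271 by 38 gives quotient 59 and remainder 29.
(34 − 29) mod 38 = 5.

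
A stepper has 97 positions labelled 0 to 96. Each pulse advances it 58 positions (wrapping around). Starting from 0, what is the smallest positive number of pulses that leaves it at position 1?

97 = 1·58 + 39
58 = 1·39 + 19
39 = 2·19 + 1
19 = 19·1 + 0
Back-substituting gives 58·92 ≡ 1 (mod 97).

92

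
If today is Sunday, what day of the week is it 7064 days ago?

Saturday

7064 = 1009·7 + 1, so 7064 mod 7 = 1.
Sunday − 1 day → Saturday.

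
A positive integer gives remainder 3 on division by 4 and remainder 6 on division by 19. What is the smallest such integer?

x ≡ 3 (mod 4) gives x ∈ {3, 7, 11, 15, 19, 23, 27, 31, …}.
The first of these with x mod 19 = 6 is 63.

63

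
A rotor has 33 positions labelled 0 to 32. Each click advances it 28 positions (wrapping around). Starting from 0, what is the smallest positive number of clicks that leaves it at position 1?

13

28·13 = 364 = 11·33 + 1, so 28⁻¹ ≡ 13 (mod 33).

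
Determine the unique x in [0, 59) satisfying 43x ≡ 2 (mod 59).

43⁻¹ ≡ 11 (mod 59) because 43·11 = 473 = 8·59 + 1.
So x ≡ 11·2 = 22 ≡ 22 (mod 59).
Check: 43·22 = 946 = 16·59 + 2.

22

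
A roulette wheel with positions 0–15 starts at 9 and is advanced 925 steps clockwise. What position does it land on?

6

Dividing 925 by 16 gives quotient 57 and remainder 13.
(9 + 13) mod 16 = 6.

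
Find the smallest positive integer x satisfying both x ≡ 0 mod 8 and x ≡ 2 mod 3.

8

x ≡ 2 (mod 3) gives x ∈ {2, 5, 8}.
The first of these with x mod 8 = 0 is 8.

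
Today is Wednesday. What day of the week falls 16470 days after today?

Tuesday

Dividing 16470 by 7 gives quotient 2352 and remainder 6.
Wednesday + 6 days → Tuesday.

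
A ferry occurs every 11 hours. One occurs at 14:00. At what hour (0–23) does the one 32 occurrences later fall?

6

32·11 = 352.
352 = 14·24 + 16, so 352 mod 24 = 16.
(14 + 16) mod 24 = 6.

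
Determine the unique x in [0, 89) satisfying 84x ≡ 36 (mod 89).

64

The inverse of 84 mod 89 is 71 (since 84·71 = 5964 ≡ 1).
Multiplying both sides by 71: x ≡ 71·36 = 2556 ≡ 64 (mod 89).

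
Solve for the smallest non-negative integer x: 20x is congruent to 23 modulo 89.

The inverse of 20 mod 89 is 49 (since 20·49 = 980 ≡ 1).
So x ≡ 49·23 = 1127 ≡ 59 (mod 89).

59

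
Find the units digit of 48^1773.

8

Last digits of 8^n: 8, 4, 2, 6 (period 4).
1773 leaves remainder 1 on division by 4, so 48^1773 ends in 8.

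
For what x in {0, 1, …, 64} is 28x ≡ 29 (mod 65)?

The inverse of 28 mod 65 is 7 (since 28·7 = 196 ≡ 1).
Multiplying both sides by 7: x ≡ 7·29 = 203 ≡ 8 (mod 65).

8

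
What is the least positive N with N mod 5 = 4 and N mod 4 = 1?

9

x ≡ 1 (mod 4) gives x ∈ {1, 5, 9}.
The first of these with x mod 5 = 4 is 9.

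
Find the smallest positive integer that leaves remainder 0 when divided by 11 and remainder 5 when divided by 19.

176

Since 19·7 ≡ 1 (mod 11), take x = 5 + 19·((0−5)·7 mod 11) = 5 + 19·9 = 176.
Check: 176 mod 11 = 0, 176 mod 19 = 5.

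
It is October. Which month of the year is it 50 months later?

December

50 mod 12 = 2 (since 4·12 = 48).
October + 2 months → December.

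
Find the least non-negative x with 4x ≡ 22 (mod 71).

The inverse of 4 mod 71 is 18 (since 4·18 = 72 ≡ 1).
So x ≡ 18·22 = 396 ≡ 41 (mod 71).
Check: 4·41 = 164 = 2·71 + 22.

41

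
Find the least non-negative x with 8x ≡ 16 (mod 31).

8⁻¹ ≡ 4 (mod 31) because 8·4 = 32 = 1·31 + 1.
So x ≡ 4·16 = 64 ≡ 2 (mod 31).
Check: 8·2 = 16 = 0·31 + 16.

2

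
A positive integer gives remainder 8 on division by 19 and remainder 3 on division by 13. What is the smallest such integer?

198

Since 13·3 ≡ 1 (mod 19), take x = 3 + 13·((8−3)·3 mod 19) = 3 + 13·15 = 198.
Check: 198 mod 19 = 8, 198 mod 13 = 3.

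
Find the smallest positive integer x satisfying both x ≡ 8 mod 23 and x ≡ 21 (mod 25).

146

Since 25·12 ≡ 1 (mod 23), take x = 21 + 25·((8−21)·12 mod 23) = 21 + 25·5 = 146.
Check: 146 mod 23 = 8, 146 mod 25 = 21.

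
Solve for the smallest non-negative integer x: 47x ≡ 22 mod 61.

42

The inverse of 47 mod 61 is 13 (since 47·13 = 611 ≡ 1).
So x ≡ 13·22 = 286 ≡ 42 (mod 61).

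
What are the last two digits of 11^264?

41

Successive squares of 11 mod 100: 11^1≡11, 11^2≡21, 11^4≡41, 11^8≡81, 11^16≡61, 11^32≡21, 11^64≡41, 11^128≡81, 11^256≡61.
264 = 8 + 256, so 11^264 ≡ 81·61 ≡ 41 (mod 100).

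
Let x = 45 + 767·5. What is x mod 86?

10

767·5 = 3835.
3835 − 44·86 = 51, so 3835 ≡ 51 (mod 86).
(45 + 51) mod 86 = 10.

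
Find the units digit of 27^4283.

3

Powers of 7 mod 10 repeat with period 4: 7, 9, 3, 1.
4283 leaves remainder 3 on division by 4, so 27^4283 ends in 3.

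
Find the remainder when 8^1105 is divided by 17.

8

Square-and-reduce mod 17: 8^1≡8, 8^2≡13, 8^4≡16, 8^8≡1, 8^16≡1, 8^32≡1, 8^64≡1, 8^128≡1, 8^256≡1, 8^512≡1, 8^1024≡1.
Since 1105 = 1 + 16 + 64 + 1024 in binary, 8^1105 ≡ 8·1·1·1 ≡ 8 (mod 17).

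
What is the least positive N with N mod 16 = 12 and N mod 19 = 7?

x ≡ 12 (mod 16) gives x ∈ {12, 28, 44, 60, 76, 92, 108, 124, …}.
The first of these with x mod 19 = 7 is 140.

140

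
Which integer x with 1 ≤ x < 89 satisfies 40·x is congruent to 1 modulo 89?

89 = 2·40 + 9
40 = 4·9 + 4
9 = 2·4 + 1
4 = 4·1 + 0
Back-substituting gives 40·69 ≡ 1 (mod 89).

69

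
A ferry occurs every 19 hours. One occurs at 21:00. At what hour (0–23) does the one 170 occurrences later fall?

11

170·19 = 3230.
3230 = 134·24 + 14, so 3230 mod 24 = 14.
(21 + 14) mod 24 = 11.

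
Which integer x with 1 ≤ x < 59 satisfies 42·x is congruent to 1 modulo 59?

42·52 = 2184 = 37·59 + 1, so 42⁻¹ ≡ 52 (mod 59).

52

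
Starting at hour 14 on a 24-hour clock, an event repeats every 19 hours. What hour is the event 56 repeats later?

22

56·19 = 1064.
1064 mod 24 = 8 (since 44·24 = 1056).
(14 + 8) mod 24 = 22.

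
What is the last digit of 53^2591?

7

The units digit of 53^n cycles with period 4: 3, 9, 7, 1, …
2591 mod 4 = 3, so the last digit matches 3^3 = 7.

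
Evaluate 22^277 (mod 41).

17

Square-and-reduce mod 41: 22^1≡22, 22^2≡33, 22^4≡23, 22^8≡37, 22^16≡16, 22^32≡10, 22^64≡18, 22^128≡37, 22^256≡16.
Since 277 = 1 + 4 + 16 + 256 in binary, 22^277 ≡ 22·23·16·16 ≡ 17 (mod 41).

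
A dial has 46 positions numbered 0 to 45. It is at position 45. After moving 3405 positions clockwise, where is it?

3405 = 74·46 + 1, so 3405 mod 46 = 1.
(45 + 1) mod 46 = 0.

0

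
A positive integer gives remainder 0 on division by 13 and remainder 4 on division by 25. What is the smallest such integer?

104

x ≡ 0 (mod 13) gives x ∈ {0, 13, 26, 39, 52, 65, 78, 91, …}.
The first of these with x mod 25 = 4 is 104.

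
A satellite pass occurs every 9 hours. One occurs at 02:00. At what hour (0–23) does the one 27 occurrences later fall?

27·9 = 243.
243 = 10·24 + 3, so 243 mod 24 = 3.
(2 + 3) mod 24 = 5.

5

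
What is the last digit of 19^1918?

Powers of 9 mod 10 repeat with period 2: 9, 1.
1918 leaves remainder 0 on division by 2, so 19^1918 ends in 1.

1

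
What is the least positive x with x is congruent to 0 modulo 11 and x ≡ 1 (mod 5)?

11

x ≡ 1 (mod 5) gives x ∈ {1, 6, 11}.
The first of these with x mod 11 = 0 is 11.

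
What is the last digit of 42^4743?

8

Powers of 2 mod 10 repeat with period 4: 2, 4, 8, 6.
4743 mod 4 = 3, so the last digit matches 2^3 = 8.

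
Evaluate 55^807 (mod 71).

28

By repeated squaring mod 71: 55^1≡55, 55^2≡43, 55^4≡3, 55^8≡9, 55^16≡10, 55^32≡29, 55^64≡60, 55^128≡50, 55^256≡15, 55^512≡12.
Since 807 = 1 + 2 + 4 + 32 + 256 + 512 in binary, 55^807 ≡ 55·43·3·29·15·12 ≡ 28 (mod 71).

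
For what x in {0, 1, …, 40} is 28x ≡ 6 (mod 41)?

9

The inverse of 28 mod 41 is 22 (since 28·22 = 616 ≡ 1).
So x ≡ 22·6 = 132 ≡ 9 (mod 41).
Check: 28·9 = 252 = 6·41 + 6.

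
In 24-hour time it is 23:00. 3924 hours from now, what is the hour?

3924 = 163·24 + 12, so 3924 mod 24 = 12.
(23 + 12) mod 24 = 11.

11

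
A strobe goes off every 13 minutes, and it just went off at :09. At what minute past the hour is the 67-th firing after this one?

67·13 = 871.
Dividing 871 by 60 gives quotient 14 and remainder 31.
(9 + 31) mod 60 = 40.

40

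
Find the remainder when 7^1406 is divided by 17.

8

By repeated squaring mod 17: 7^1≡7, 7^2≡15, 7^4≡4, 7^8≡16, 7^16≡1, 7^32≡1, 7^64≡1, 7^128≡1, 7^256≡1, 7^512≡1, 7^1024≡1.
1406 = 2 + 4 + 8 + 16 + 32 + 64 + 256 + 1024, so 7^1406 ≡ 15·4·16·1·1·1·1·1 ≡ 8 (mod 17).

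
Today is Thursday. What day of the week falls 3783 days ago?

3783 = 540·7 + 3, so 3783 mod 7 = 3.
Thursday − 3 days → Monday.

Monday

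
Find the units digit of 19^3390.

1

Last digits of 9^n: 9, 1 (period 2).
3390 mod 2 = 0, so the last digit matches 9^2 = 1.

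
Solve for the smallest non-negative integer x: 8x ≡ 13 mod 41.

17

The inverse of 8 mod 41 is 36 (since 8·36 = 288 ≡ 1).
Multiplying both sides by 36: x ≡ 36·13 = 468 ≡ 17 (mod 41).
Check: 8·17 = 136 = 3·41 + 13.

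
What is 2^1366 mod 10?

4

Powers of 2 mod 10 repeat with period 4: 2, 4, 8, 6.
1366 leaves remainder 2 on division by 4, so 2^1366 ends in 4.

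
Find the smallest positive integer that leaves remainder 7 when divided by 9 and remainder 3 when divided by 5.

x ≡ 3 (mod 5) gives x ∈ {3, 8, 13, 18, 23, 28, 33, 38, …}.
The first of these with x mod 9 = 7 is 43.

43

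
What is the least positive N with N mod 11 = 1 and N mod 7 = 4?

x ≡ 4 (mod 7) gives x ∈ {4, 11, 18, 25, 32, 39, 46, 53, …}.
The first of these with x mod 11 = 1 is 67.

67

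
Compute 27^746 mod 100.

89

Square-and-reduce mod 100: 27^1≡27, 27^2≡29, 27^4≡41, 27^8≡81, 27^16≡61, 27^32≡21, 27^64≡41, 27^128≡81, 27^256≡61, 27^512≡21.
746 = 2 + 8 + 32 + 64 + 128 + 512, so 27^746 ≡ 29·81·21·41·81·21 ≡ 89 (mod 100).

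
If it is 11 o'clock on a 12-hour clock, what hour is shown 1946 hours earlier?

9

1946 − 162·12 = 2, so 1946 ≡ 2 (mod 12).
11 − 2 → 9 on a 12-hour dial.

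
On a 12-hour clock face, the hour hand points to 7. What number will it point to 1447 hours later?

Dividing 1447 by 12 gives quotient 120 and remainder 7.
7 + 7 → 2 on a 12-hour dial.

2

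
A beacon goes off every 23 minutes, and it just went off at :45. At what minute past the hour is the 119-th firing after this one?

119·23 = 2737.
2737 = 45·60 + 37, so 2737 mod 60 = 37.
(45 + 37) mod 60 = 22.

22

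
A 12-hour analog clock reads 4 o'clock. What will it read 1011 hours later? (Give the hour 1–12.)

1011 = 84·12 + 3, so 1011 mod 12 = 3.
4 + 3 → 7 on a 12-hour dial.

7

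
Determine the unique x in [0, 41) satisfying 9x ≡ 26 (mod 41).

9⁻¹ ≡ 32 (mod 41) because 9·32 = 288 = 7·41 + 1.
Multiplying both sides by 32: x ≡ 32·26 = 832 ≡ 12 (mod 41).

12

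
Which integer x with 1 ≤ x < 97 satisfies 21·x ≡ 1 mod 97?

21·37 = 777 = 8·97 + 1, so 21⁻¹ ≡ 37 (mod 97).

37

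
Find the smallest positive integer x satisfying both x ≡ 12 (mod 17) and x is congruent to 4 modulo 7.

46

x ≡ 4 (mod 7) gives x ∈ {4, 11, 18, 25, 32, 39, 46}.
The first of these with x mod 17 = 12 is 46.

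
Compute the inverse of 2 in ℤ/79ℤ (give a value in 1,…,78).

40

2·40 = 80 = 1·79 + 1, so 2⁻¹ ≡ 40 (mod 79).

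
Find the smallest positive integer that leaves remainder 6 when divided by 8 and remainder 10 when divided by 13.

62

Since 13·5 ≡ 1 (mod 8), take x = 10 + 13·((6−10)·5 mod 8) = 10 + 13·4 = 62.
Check: 62 mod 8 = 6, 62 mod 13 = 10.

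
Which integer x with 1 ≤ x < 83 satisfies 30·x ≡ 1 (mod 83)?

30·36 = 1080 = 13·83 + 1, so 30⁻¹ ≡ 36 (mod 83).

36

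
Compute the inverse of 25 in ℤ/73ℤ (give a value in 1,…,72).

38

73 = 2·25 + 23
25 = 1·23 + 2
23 = 11·2 + 1
2 = 2·1 + 0
Back-substituting gives 25·38 ≡ 1 (mod 73).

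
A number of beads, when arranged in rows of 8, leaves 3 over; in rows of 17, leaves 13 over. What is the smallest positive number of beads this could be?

115

Since 17·1 ≡ 1 (mod 8), take x = 13 + 17·((3−13)·1 mod 8) = 13 + 17·6 = 115.
Check: 115 mod 8 = 3, 115 mod 17 = 13.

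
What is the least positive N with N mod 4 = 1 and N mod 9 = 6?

Since 9·1 ≡ 1 (mod 4), take x = 6 + 9·((1−6)·1 mod 4) = 6 + 9·3 = 33.
Check: 33 mod 4 = 1, 33 mod 9 = 6.

33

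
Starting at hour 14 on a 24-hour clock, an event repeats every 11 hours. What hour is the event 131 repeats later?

15

131·11 = 1441.
1441 mod 24 = 1 (since 60·24 = 1440).
(14 + 1) mod 24 = 15.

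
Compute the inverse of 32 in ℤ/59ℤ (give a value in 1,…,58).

32·24 = 768 = 13·59 + 1, so 32⁻¹ ≡ 24 (mod 59).

24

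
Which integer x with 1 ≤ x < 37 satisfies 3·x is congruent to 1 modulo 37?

25

37 = 12·3 + 1
3 = 3·1 + 0
Back-substituting gives 3·25 ≡ 1 (mod 37).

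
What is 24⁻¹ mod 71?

71 = 2·24 + 23
24 = 1·23 + 1
23 = 23·1 + 0
Back-substituting gives 24·3 ≡ 1 (mod 71).

3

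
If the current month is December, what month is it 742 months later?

October

742 − 61·12 = 10, so 742 ≡ 10 (mod 12).
December + 10 months → October.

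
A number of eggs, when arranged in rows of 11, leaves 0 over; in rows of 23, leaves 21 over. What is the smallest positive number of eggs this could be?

44

x ≡ 0 (mod 11) gives x ∈ {0, 11, 22, 33, 44}.
The first of these with x mod 23 = 21 is 44.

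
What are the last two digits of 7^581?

Square-and-reduce mod 100: 7^1≡7, 7^2≡49, 7^4≡1, 7^8≡1, 7^16≡1, 7^32≡1, 7^64≡1, 7^128≡1, 7^256≡1, 7^512≡1.
581 = 1 + 4 + 64 + 512, so 7^581 ≡ 7·1·1·1 ≡ 7 (mod 100).

07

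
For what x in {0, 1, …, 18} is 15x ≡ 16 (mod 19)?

The inverse of 15 mod 19 is 14 (since 15·14 = 210 ≡ 1).
So x ≡ 14·16 = 224 ≡ 15 (mod 19).
Check: 15·15 = 225 = 11·19 + 16.

15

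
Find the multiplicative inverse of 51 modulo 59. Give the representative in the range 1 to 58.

59 = 1·51 + 8
51 = 6·8 + 3
8 = 2·3 + 2
3 = 1·2 + 1
2 = 2·1 + 0
Back-substituting gives 51·22 ≡ 1 (mod 59).

22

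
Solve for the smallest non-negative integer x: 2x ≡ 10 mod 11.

5

The inverse of 2 mod 11 is 6 (since 2·6 = 12 ≡ 1).
So x ≡ 6·10 = 60 ≡ 5 (mod 11).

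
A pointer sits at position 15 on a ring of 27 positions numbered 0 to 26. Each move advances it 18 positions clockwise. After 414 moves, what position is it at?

15

414·18 = 7452.
7452 − 276·27 = 0, so 7452 ≡ 0 (mod 27).
(15 + 0) mod 27 = 15.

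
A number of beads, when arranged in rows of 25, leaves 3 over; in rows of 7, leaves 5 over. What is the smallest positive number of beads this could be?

103

x ≡ 5 (mod 7) gives x ∈ {5, 12, 19, 26, 33, 40, 47, 54, …}.
The first of these with x mod 25 = 3 is 103.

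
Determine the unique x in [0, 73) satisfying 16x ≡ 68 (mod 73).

16⁻¹ ≡ 32 (mod 73) because 16·32 = 512 = 7·73 + 1.
So x ≡ 32·68 = 2176 ≡ 59 (mod 73).
Check: 16·59 = 944 = 12·73 + 68.

59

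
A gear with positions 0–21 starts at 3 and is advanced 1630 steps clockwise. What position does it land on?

5

Dividing 1630 by 22 gives quotient 74 and remainder 2.
(3 + 2) mod 22 = 5.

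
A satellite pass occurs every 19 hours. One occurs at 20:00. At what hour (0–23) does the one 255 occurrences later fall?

17

255·19 = 4845.
Dividing 4845 by 24 gives quotient 201 and remainder 21.
(20 + 21) mod 24 = 17.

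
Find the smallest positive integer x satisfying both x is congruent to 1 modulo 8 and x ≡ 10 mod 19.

Since 19·3 ≡ 1 (mod 8), take x = 10 + 19·((1−10)·3 mod 8) = 10 + 19·5 = 105.
Check: 105 mod 8 = 1, 105 mod 19 = 10.

105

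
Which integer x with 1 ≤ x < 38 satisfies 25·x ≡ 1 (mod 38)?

35

25·35 = 875 = 23·38 + 1, so 25⁻¹ ≡ 35 (mod 38).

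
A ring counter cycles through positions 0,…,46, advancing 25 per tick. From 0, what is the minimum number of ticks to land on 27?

The inverse of 25 mod 47 is 32 (since 25·32 = 800 ≡ 1).
So x ≡ 32·27 = 864 ≡ 18 (mod 47).

18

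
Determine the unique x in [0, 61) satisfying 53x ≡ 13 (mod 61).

The inverse of 53 mod 61 is 38 (since 53·38 = 2014 ≡ 1).
Multiplying both sides by 38: x ≡ 38·13 = 494 ≡ 6 (mod 61).

6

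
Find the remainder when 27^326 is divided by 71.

8

By repeated squaring mod 71: 27^1≡27, 27^2≡19, 27^4≡6, 27^8≡36, 27^16≡18, 27^32≡40, 27^64≡38, 27^128≡24, 27^256≡8.
Since 326 = 2 + 4 + 64 + 256 in binary, 27^326 ≡ 19·6·38·8 ≡ 8 (mod 71).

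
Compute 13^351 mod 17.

4

Successive squares of 13 mod 17: 13^1≡13, 13^2≡16, 13^4≡1, 13^8≡1, 13^16≡1, 13^32≡1, 13^64≡1, 13^128≡1, 13^256≡1.
351 = 1 + 2 + 4 + 8 + 16 + 64 + 256, so 13^351 ≡ 13·16·1·1·1·1·1 ≡ 4 (mod 17).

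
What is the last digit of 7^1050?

Last digits of 7^n: 7, 9, 3, 1 (period 4).
1050 mod 4 = 2, so the last digit matches 7^2 = 9.

9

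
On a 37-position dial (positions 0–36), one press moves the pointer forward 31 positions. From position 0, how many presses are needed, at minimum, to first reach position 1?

6

37 = 1·31 + 6
31 = 5·6 + 1
6 = 6·1 + 0
Back-substituting gives 31·6 ≡ 1 (mod 37).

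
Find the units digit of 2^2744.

6

Last digits of 2^n: 2, 4, 8, 6 (period 4).
2744 mod 4 = 0, so the last digit matches 2^4 = 6.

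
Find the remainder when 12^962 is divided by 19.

By repeated squaring mod 19: 12^1≡12, 12^2≡11, 12^4≡7, 12^8≡11, 12^16≡7, 12^32≡11, 12^64≡7, 12^128≡11, 12^256≡7, 12^512≡11.
Since 962 = 2 + 64 + 128 + 256 + 512 in binary, 12^962 ≡ 11·7·11·7·11 ≡ 11 (mod 19).

11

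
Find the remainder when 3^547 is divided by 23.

6

Successive squares of 3 mod 23: 3^1≡3, 3^2≡9, 3^4≡12, 3^8≡6, 3^16≡13, 3^32≡8, 3^64≡18, 3^128≡2, 3^256≡4, 3^512≡16.
Since 547 = 1 + 2 + 32 + 512 in binary, 3^547 ≡ 3·9·8·16 ≡ 6 (mod 23).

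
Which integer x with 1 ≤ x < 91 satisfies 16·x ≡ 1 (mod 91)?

91 = 5·16 + 11
16 = 1·11 + 5
11 = 2·5 + 1
5 = 5·1 + 0
Back-substituting gives 16·74 ≡ 1 (mod 91).

74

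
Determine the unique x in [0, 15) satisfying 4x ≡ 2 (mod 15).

The inverse of 4 mod 15 is 4 (since 4·4 = 16 ≡ 1).
So x ≡ 4·2 = 8 ≡ 8 (mod 15).
Check: 4·8 = 32 = 2·15 + 2.

8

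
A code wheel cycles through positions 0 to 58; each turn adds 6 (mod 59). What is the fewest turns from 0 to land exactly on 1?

6·10 = 60 = 1·59 + 1, so 6⁻¹ ≡ 10 (mod 59).

10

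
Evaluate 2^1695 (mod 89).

2

Successive squares of 2 mod 89: 2^1≡2, 2^2≡4, 2^4≡16, 2^8≡78, 2^16≡32, 2^32≡45, 2^64≡67, 2^128≡39, 2^256≡8, 2^512≡64, 2^1024≡2.
Since 1695 = 1 + 2 + 4 + 8 + 16 + 128 + 512 + 1024 in binary, 2^1695 ≡ 2·4·16·78·32·39·64·2 ≡ 2 (mod 89).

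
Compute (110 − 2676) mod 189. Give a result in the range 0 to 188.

2676 mod 189 = 30 (since 14·189 = 2646).
(110 − 30) mod 189 = 80.

80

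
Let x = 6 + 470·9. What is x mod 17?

3

470·9 = 4230.
4230 mod 17 = 14 (since 248·17 = 4216).
(6 + 14) mod 17 = 3.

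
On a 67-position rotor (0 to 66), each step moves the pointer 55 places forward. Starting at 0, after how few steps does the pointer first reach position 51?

46

55⁻¹ ≡ 39 (mod 67) because 55·39 = 2145 = 32·67 + 1.
So x ≡ 39·51 = 1989 ≡ 46 (mod 67).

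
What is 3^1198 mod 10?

The units digit of 3^n cycles with period 4: 3, 9, 7, 1, …
1198 mod 4 = 2, so the last digit matches 3^2 = 9.

9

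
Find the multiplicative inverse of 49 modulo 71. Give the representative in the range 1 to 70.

29

71 = 1·49 + 22
49 = 2·22 + 5
22 = 4·5 + 2
5 = 2·2 + 1
2 = 2·1 + 0
Back-substituting gives 49·29 ≡ 1 (mod 71).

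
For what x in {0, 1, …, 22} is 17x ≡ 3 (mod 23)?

11

The inverse of 17 mod 23 is 19 (since 17·19 = 323 ≡ 1).
Multiplying both sides by 19: x ≡ 19·3 = 57 ≡ 11 (mod 23).
Check: 17·11 = 187 = 8·23 + 3.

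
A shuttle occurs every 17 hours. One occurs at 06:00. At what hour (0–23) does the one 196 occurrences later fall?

2

196·17 = 3332.
3332 mod 24 = 20 (since 138·24 = 3312).
(6 + 20) mod 24 = 2.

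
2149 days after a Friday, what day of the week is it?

2149 mod 7 = 0 (since 307·7 = 2149).
Friday + 0 days → Friday.

Friday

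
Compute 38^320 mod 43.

14

Successive squares of 38 mod 43: 38^1≡38, 38^2≡25, 38^4≡23, 38^8≡13, 38^16≡40, 38^32≡9, 38^64≡38, 38^128≡25, 38^256≡23.
320 = 64 + 256, so 38^320 ≡ 38·23 ≡ 14 (mod 43).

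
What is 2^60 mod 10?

6

The units digit of 2^n cycles with period 4: 2, 4, 8, 6, …
60 mod 4 = 0, so the last digit matches 2^4 = 6.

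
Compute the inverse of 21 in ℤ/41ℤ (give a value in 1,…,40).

41 = 1·21 + 20
21 = 1·20 + 1
20 = 20·1 + 0
Back-substituting gives 21·2 ≡ 1 (mod 41).

2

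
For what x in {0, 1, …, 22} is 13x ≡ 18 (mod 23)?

12

The inverse of 13 mod 23 is 16 (since 13·16 = 208 ≡ 1).
So x ≡ 16·18 = 288 ≡ 12 (mod 23).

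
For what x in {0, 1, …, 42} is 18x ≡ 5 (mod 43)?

18⁻¹ ≡ 12 (mod 43) because 18·12 = 216 = 5·43 + 1.
So x ≡ 12·5 = 60 ≡ 17 (mod 43).

17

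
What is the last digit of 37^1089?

Powers of 7 mod 10 repeat with period 4: 7, 9, 3, 1.
1089 leaves remainder 1 on division by 4, so 37^1089 ends in 7.

7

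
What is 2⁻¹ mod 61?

61 = 30·2 + 1
2 = 2·1 + 0
Back-substituting gives 2·31 ≡ 1 (mod 61).

31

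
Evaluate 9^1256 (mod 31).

Successive squares of 9 mod 31: 9^1≡9, 9^2≡19, 9^4≡20, 9^8≡28, 9^16≡9, 9^32≡19, 9^64≡20, 9^128≡28, 9^256≡9, 9^512≡19, 9^1024≡20.
1256 = 8 + 32 + 64 + 128 + 1024, so 9^1256 ≡ 28·19·20·28·20 ≡ 14 (mod 31).

14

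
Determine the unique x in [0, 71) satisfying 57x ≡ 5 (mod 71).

25

The inverse of 57 mod 71 is 5 (since 57·5 = 285 ≡ 1).
Multiplying both sides by 5: x ≡ 5·5 = 25 ≡ 25 (mod 71).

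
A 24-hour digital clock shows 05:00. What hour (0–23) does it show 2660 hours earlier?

2660 − 110·24 = 20, so 2660 ≡ 20 (mod 24).
(5 − 20) mod 24 = 9.

9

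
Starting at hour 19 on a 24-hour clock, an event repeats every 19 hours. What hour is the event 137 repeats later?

137·19 = 2603.
Dividing 2603 by 24 gives quotient 108 and remainder 11.
(19 + 11) mod 24 = 6.

6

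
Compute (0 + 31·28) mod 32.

31·28 = 868.
Dividing 868 by 32 gives quotient 27 and remainder 4.
(0 + 4) mod 32 = 4.

4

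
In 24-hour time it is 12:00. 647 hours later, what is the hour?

647 − 26·24 = 23, so 647 ≡ 23 (mod 24).
(12 + 23) mod 24 = 11.

11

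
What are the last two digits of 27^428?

Square-and-reduce mod 100: 27^1≡27, 27^2≡29, 27^4≡41, 27^8≡81, 27^16≡61, 27^32≡21, 27^64≡41, 27^128≡81, 27^256≡61.
428 = 4 + 8 + 32 + 128 + 256, so 27^428 ≡ 41·81·21·81·61 ≡ 81 (mod 100).

81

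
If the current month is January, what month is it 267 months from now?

April

267 mod 12 = 3 (since 22·12 = 264).
January + 3 months → April.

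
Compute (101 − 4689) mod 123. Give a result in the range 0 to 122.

4689 − 38·123 = 15, so 4689 ≡ 15 (mod 123).
(101 − 15) mod 123 = 86.

86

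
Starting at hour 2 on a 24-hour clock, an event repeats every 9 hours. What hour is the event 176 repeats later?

2

176·9 = 1584.
1584 mod 24 = 0 (since 66·24 = 1584).
(2 + 0) mod 24 = 2.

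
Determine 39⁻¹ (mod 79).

79 = 2·39 + 1
39 = 39·1 + 0
Back-substituting gives 39·77 ≡ 1 (mod 79).

77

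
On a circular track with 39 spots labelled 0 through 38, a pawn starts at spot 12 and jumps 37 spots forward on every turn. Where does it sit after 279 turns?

279·37 = 10323.
Dividing 10323 by 39 gives quotient 264 and remainder 27.
(12 + 27) mod 39 = 0.

0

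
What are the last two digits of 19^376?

81

Square-and-reduce mod 100: 19^1≡19, 19^2≡61, 19^4≡21, 19^8≡41, 19^16≡81, 19^32≡61, 19^64≡21, 19^128≡41, 19^256≡81.
376 = 8 + 16 + 32 + 64 + 256, so 19^376 ≡ 41·81·61·21·81 ≡ 81 (mod 100).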